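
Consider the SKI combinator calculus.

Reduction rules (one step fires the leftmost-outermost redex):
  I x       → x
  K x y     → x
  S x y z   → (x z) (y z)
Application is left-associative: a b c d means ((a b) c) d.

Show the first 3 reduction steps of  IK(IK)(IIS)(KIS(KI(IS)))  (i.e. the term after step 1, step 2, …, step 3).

Answer: after 3 steps: K(KIS(KI(IS)))

Derivation:
  start: IK(IK)(IIS)(KIS(KI(IS)))
  →1  K(IK)(IIS)(KIS(KI(IS)))
  →2  IK(KIS(KI(IS)))
  →3  K(KIS(KI(IS)))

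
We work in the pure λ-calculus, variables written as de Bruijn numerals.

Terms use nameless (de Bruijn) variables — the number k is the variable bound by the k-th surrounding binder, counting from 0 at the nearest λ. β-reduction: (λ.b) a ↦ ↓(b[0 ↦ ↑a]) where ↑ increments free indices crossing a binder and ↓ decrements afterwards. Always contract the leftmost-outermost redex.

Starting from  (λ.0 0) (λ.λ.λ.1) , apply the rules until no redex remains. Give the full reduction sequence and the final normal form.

  start: (λ.0 0) (λ.λ.λ.1)
  step 1: (λ.λ.λ.1) (λ.λ.λ.1)
  step 2: λ.λ.1

Answer: normal form = λ.λ.1  (in 2 steps)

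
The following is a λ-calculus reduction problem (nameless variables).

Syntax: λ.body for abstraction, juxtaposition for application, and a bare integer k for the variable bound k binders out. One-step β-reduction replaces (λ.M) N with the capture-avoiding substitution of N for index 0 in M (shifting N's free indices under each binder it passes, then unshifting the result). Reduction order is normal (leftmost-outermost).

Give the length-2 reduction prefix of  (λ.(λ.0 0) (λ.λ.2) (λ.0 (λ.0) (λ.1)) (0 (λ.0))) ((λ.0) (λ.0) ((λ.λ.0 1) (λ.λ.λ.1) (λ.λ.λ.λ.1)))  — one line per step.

  start: (λ.(λ.0 0) (λ.λ.2) (λ.0 (λ.0) (λ.1)) (0 (λ.0))) ((λ.0) (λ.0) ((λ.λ.0 1) (λ.λ.λ.1) (λ.λ.λ.λ.1)))
  [1] (λ.0 0) (λ.λ.(λ.0) (λ.0) ((λ.λ.0 1) (λ.λ.λ.1) (λ.λ.λ.λ.1))) (λ.0 (λ.0) (λ.1)) ((λ.0) (λ.0) ((λ.λ.0 1) (λ.λ.λ.1) (λ.λ.λ.λ.1)) (λ.0))
  [2] (λ.λ.(λ.0) (λ.0) ((λ.λ.0 1) (λ.λ.λ.1) (λ.λ.λ.λ.1))) (λ.λ.(λ.0) (λ.0) ((λ.λ.0 1) (λ.λ.λ.1) (λ.λ.λ.λ.1))) (λ.0 (λ.0) (λ.1)) ((λ.0) (λ.0) ((λ.λ.0 1) (λ.λ.λ.1) (λ.λ.λ.λ.1)) (λ.0))

Answer: after 2 steps: (λ.λ.(λ.0) (λ.0) ((λ.λ.0 1) (λ.λ.λ.1) (λ.λ.λ.λ.1))) (λ.λ.(λ.0) (λ.0) ((λ.λ.0 1) (λ.λ.λ.1) (λ.λ.λ.λ.1))) (λ.0 (λ.0) (λ.1)) ((λ.0) (λ.0) ((λ.λ.0 1) (λ.λ.λ.1) (λ.λ.λ.λ.1)) (λ.0))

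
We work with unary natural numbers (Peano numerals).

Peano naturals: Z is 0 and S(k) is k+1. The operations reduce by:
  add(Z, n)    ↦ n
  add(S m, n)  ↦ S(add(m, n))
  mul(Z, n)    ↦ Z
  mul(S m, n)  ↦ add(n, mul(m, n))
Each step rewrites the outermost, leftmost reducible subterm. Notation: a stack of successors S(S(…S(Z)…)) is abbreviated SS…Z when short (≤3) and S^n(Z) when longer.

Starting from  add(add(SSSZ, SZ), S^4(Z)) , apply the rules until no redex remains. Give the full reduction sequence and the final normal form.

  start: add(add(SSSZ, SZ), S^4(Z))
  [1] add(S(add(SSZ, SZ)), S^4(Z))
  [2] S(add(add(SSZ, SZ), S^4(Z)))
  [3] S(add(S(add(SZ, SZ)), S^4(Z)))
  [4] S(S(add(add(SZ, SZ), S^4(Z))))
  [5] S(S(add(S(add(Z, SZ)), S^4(Z))))
  [6] S(S(S(add(add(Z, SZ), S^4(Z)))))
  [7] S(S(S(add(SZ, S^4(Z)))))
  [8] S(S(S(S(add(Z, S^4(Z))))))
  [9] S^8(Z)

Answer: normal form = S^8(Z)  (in 9 steps)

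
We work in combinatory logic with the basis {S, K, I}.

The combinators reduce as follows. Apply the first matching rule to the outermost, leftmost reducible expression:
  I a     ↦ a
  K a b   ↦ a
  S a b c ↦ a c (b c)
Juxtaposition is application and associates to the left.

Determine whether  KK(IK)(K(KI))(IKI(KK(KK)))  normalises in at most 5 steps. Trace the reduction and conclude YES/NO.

  start: KK(IK)(K(KI))(IKI(KK(KK)))
  [1] K(K(KI))(IKI(KK(KK)))
  [2] K(KI)

Answer: YES — reaches normal form K(KI) in 2 ≤ 5 steps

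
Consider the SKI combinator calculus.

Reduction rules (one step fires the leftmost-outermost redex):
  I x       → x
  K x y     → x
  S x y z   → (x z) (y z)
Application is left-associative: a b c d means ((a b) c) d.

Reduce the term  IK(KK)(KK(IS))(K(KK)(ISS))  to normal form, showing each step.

  start: IK(KK)(KK(IS))(K(KK)(ISS))
  →1  K(KK)(KK(IS))(K(KK)(ISS))
  →2  KK(K(KK)(ISS))
  →3  K

Answer: normal form = K  (in 3 steps)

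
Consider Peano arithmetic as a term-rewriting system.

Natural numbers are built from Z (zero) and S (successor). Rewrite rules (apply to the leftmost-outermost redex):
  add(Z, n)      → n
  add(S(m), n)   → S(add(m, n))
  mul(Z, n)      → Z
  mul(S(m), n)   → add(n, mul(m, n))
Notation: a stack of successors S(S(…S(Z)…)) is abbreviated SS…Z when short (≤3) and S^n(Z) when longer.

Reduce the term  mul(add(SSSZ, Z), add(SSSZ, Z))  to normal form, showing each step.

  start: mul(add(SSSZ, Z), add(SSSZ, Z))
  [1] mul(S(add(SSZ, Z)), add(SSSZ, Z))
  [2] add(add(SSSZ, Z), mul(add(SSZ, Z), add(SSSZ, Z)))
  [3] add(S(add(SSZ, Z)), mul(add(SSZ, Z), add(SSSZ, Z)))
  [4] S(add(add(SSZ, Z), mul(add(SSZ, Z), add(SSSZ, Z))))
  [5] S(add(S(add(SZ, Z)), mul(add(SSZ, Z), add(SSSZ, Z))))
  [6] S(S(add(add(SZ, Z), mul(add(SSZ, Z), add(SSSZ, Z)))))
  [7] S(S(add(S(add(Z, Z)), mul(add(SSZ, Z), add(SSSZ, Z)))))
  [8] S(S(S(add(add(Z, Z), mul(add(SSZ, Z), add(SSSZ, Z))))))
  [9] S(S(S(add(Z, mul(add(SSZ, Z), add(SSSZ, Z))))))
  [10] S(S(S(mul(add(SSZ, Z), add(SSSZ, Z)))))
  [11] S(S(S(mul(S(add(SZ, Z)), add(SSSZ, Z)))))
  [12] S(S(S(add(add(SSSZ, Z), mul(add(SZ, Z), add(SSSZ, Z))))))
  [13] S(S(S(add(S(add(SSZ, Z)), mul(add(SZ, Z), add(SSSZ, Z))))))
  [14] S(S(S(S(add(add(SSZ, Z), mul(add(SZ, Z), add(SSSZ, Z)))))))
  [15] S(S(S(S(add(S(add(SZ, Z)), mul(add(SZ, Z), add(SSSZ, Z)))))))
  [16] S(S(S(S(S(add(add(SZ, Z), mul(add(SZ, Z), add(SSSZ, Z))))))))
  [17] S(S(S(S(S(add(S(add(Z, Z)), mul(add(SZ, Z), add(SSSZ, Z))))))))
  [18] S(S(S(S(S(S(add(add(Z, Z), mul(add(SZ, Z), add(SSSZ, Z)))))))))
  [19] S(S(S(S(S(S(add(Z, mul(add(SZ, Z), add(SSSZ, Z)))))))))
  [20] S(S(S(S(S(S(mul(add(SZ, Z), add(SSSZ, Z))))))))
  [21] S(S(S(S(S(S(mul(S(add(Z, Z)), add(SSSZ, Z))))))))
  [22] S(S(S(S(S(S(add(add(SSSZ, Z), mul(add(Z, Z), add(SSSZ, Z)))))))))
  [23] S(S(S(S(S(S(add(S(add(SSZ, Z)), mul(add(Z, Z), add(SSSZ, Z)))))))))
  [24] S(S(S(S(S(S(S(add(add(SSZ, Z), mul(add(Z, Z), add(SSSZ, Z))))))))))
  [25] S(S(S(S(S(S(S(add(S(add(SZ, Z)), mul(add(Z, Z), add(SSSZ, Z))))))))))
  [26] S(S(S(S(S(S(S(S(add(add(SZ, Z), mul(add(Z, Z), add(SSSZ, Z)))))))))))
  [27] S(S(S(S(S(S(S(S(add(S(add(Z, Z)), mul(add(Z, Z), add(SSSZ, Z)))))))))))
  [28] S(S(S(S(S(S(S(S(S(add(add(Z, Z), mul(add(Z, Z), add(SSSZ, Z))))))))))))
  [29] S(S(S(S(S(S(S(S(S(add(Z, mul(add(Z, Z), add(SSSZ, Z))))))))))))
  [30] S(S(S(S(S(S(S(S(S(mul(add(Z, Z), add(SSSZ, Z)))))))))))
  [31] S(S(S(S(S(S(S(S(S(mul(Z, add(SSSZ, Z)))))))))))
  [32] S^9(Z)

Answer: normal form = S^9(Z)  (in 32 steps)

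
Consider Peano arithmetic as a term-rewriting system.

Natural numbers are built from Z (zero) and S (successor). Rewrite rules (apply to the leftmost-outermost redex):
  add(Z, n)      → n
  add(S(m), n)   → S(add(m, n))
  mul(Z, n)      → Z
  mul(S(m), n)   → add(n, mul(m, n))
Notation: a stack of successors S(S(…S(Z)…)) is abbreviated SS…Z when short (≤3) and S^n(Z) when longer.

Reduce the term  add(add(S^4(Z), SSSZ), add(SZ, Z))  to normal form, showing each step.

Answer: normal form = S^8(Z)  (in 15 steps)

Reduction:
  start: add(add(S^4(Z), SSSZ), add(SZ, Z))
  [1] add(S(add(SSSZ, SSSZ)), add(SZ, Z))
  [2] S(add(add(SSSZ, SSSZ), add(SZ, Z)))
  [3] S(add(S(add(SSZ, SSSZ)), add(SZ, Z)))
  [4] S(S(add(add(SSZ, SSSZ), add(SZ, Z))))
  [5] S(S(add(S(add(SZ, SSSZ)), add(SZ, Z))))
  [6] S(S(S(add(add(SZ, SSSZ), add(SZ, Z)))))
  [7] S(S(S(add(S(add(Z, SSSZ)), add(SZ, Z)))))
  [8] S(S(S(S(add(add(Z, SSSZ), add(SZ, Z))))))
  [9] S(S(S(S(add(SSSZ, add(SZ, Z))))))
  [10] S(S(S(S(S(add(SSZ, add(SZ, Z)))))))
  [11] S(S(S(S(S(S(add(SZ, add(SZ, Z))))))))
  [12] S(S(S(S(S(S(S(add(Z, add(SZ, Z)))))))))
  [13] S(S(S(S(S(S(S(add(SZ, Z))))))))
  [14] S(S(S(S(S(S(S(S(add(Z, Z)))))))))
  [15] S^8(Z)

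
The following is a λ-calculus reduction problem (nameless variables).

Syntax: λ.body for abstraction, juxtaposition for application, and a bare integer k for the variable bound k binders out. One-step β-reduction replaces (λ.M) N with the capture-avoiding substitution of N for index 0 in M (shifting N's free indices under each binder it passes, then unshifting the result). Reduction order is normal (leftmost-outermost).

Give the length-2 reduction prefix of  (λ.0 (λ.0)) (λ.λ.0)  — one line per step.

Answer: after 2 steps: λ.0

Reduction:
  start: (λ.0 (λ.0)) (λ.λ.0)
  [1] (λ.λ.0) (λ.0)
  [2] λ.0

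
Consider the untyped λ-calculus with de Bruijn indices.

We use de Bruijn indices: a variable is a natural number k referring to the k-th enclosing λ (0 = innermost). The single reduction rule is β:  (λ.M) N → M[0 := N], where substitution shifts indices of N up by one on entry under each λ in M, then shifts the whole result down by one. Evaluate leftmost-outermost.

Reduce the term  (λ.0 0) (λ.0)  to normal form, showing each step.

Answer: normal form = λ.0  (in 2 steps)

Working:
  start: (λ.0 0) (λ.0)
  →1  (λ.0) (λ.0)
  →2  λ.0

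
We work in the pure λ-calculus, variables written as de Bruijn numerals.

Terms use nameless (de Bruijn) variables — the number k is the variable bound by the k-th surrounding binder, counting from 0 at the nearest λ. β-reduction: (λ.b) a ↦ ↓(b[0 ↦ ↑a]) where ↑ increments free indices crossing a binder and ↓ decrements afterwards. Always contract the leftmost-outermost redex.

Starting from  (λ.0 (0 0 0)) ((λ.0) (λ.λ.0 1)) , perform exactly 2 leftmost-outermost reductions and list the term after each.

  start: (λ.0 (0 0 0)) ((λ.0) (λ.λ.0 1))
  step 1: (λ.0) (λ.λ.0 1) ((λ.0) (λ.λ.0 1) ((λ.0) (λ.λ.0 1)) ((λ.0) (λ.λ.0 1)))
  step 2: (λ.λ.0 1) ((λ.0) (λ.λ.0 1) ((λ.0) (λ.λ.0 1)) ((λ.0) (λ.λ.0 1)))

Answer: after 2 steps: (λ.λ.0 1) ((λ.0) (λ.λ.0 1) ((λ.0) (λ.λ.0 1)) ((λ.0) (λ.λ.0 1)))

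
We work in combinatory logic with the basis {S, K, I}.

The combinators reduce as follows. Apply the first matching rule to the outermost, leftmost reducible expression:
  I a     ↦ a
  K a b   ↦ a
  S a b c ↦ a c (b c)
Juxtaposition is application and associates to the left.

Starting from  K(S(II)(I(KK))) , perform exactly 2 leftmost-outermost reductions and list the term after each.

  start: K(S(II)(I(KK)))
  [1] K(SI(I(KK)))
  [2] K(SI(KK))

Answer: after 2 steps: K(SI(KK))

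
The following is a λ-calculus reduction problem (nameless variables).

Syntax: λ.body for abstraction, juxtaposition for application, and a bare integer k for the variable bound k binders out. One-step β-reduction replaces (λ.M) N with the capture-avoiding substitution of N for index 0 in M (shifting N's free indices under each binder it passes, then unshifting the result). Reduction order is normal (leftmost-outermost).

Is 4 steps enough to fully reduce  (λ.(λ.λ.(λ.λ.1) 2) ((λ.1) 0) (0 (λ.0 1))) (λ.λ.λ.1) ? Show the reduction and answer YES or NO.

  start: (λ.(λ.λ.(λ.λ.1) 2) ((λ.1) 0) (0 (λ.0 1))) (λ.λ.λ.1)
  →1  (λ.λ.(λ.λ.1) (λ.λ.λ.1)) ((λ.λ.λ.λ.1) (λ.λ.λ.1)) ((λ.λ.λ.1) (λ.0 (λ.λ.λ.1)))
  →2  (λ.(λ.λ.1) (λ.λ.λ.1)) ((λ.λ.λ.1) (λ.0 (λ.λ.λ.1)))
  →3  (λ.λ.1) (λ.λ.λ.1)
  →4  λ.λ.λ.λ.1

Answer: YES — reaches normal form λ.λ.λ.λ.1 in 4 ≤ 4 steps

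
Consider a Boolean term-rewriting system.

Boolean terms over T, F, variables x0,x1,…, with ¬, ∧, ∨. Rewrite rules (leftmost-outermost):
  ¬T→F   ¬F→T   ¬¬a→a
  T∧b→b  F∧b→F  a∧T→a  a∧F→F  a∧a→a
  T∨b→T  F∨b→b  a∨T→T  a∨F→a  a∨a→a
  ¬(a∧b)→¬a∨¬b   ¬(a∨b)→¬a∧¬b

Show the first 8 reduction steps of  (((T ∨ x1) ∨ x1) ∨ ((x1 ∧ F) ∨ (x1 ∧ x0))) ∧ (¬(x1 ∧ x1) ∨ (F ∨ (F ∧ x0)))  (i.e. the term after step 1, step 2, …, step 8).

  start: (((T ∨ x1) ∨ x1) ∨ ((x1 ∧ F) ∨ (x1 ∧ x0))) ∧ (¬(x1 ∧ x1) ∨ (F ∨ (F ∧ x0)))
  step 1: ((T ∨ x1) ∨ ((x1 ∧ F) ∨ (x1 ∧ x0))) ∧ (¬(x1 ∧ x1) ∨ (F ∨ (F ∧ x0)))
  step 2: (T ∨ ((x1 ∧ F) ∨ (x1 ∧ x0))) ∧ (¬(x1 ∧ x1) ∨ (F ∨ (F ∧ x0)))
  step 3: T ∧ (¬(x1 ∧ x1) ∨ (F ∨ (F ∧ x0)))
  step 4: ¬(x1 ∧ x1) ∨ (F ∨ (F ∧ x0))
  step 5: (¬x1 ∨ ¬x1) ∨ (F ∨ (F ∧ x0))
  step 6: ¬x1 ∨ (F ∨ (F ∧ x0))
  step 7: ¬x1 ∨ (F ∧ x0)
  step 8: ¬x1 ∨ F

Answer: after 8 steps: ¬x1 ∨ F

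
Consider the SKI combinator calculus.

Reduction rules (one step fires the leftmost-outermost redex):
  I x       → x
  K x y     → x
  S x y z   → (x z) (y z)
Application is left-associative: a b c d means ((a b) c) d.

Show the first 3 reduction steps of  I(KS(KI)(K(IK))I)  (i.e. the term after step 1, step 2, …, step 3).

Answer: after 3 steps: S(KK)I

Reduction:
  start: I(KS(KI)(K(IK))I)
  [1] KS(KI)(K(IK))I
  [2] S(K(IK))I
  [3] S(KK)I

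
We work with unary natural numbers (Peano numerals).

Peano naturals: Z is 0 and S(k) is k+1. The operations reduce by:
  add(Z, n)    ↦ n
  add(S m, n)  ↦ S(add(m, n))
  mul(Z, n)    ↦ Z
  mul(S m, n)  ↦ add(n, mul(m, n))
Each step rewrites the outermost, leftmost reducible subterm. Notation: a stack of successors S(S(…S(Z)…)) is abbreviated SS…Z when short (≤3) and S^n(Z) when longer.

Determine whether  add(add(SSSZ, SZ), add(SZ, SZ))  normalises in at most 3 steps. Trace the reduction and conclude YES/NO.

Answer: NO — after 3 steps the term is S(add(S(add(SZ, SZ)), add(SZ, SZ))), not yet normal

Derivation:
  start: add(add(SSSZ, SZ), add(SZ, SZ))
  →1  add(S(add(SSZ, SZ)), add(SZ, SZ))
  →2  S(add(add(SSZ, SZ), add(SZ, SZ)))
  →3  S(add(S(add(SZ, SZ)), add(SZ, SZ)))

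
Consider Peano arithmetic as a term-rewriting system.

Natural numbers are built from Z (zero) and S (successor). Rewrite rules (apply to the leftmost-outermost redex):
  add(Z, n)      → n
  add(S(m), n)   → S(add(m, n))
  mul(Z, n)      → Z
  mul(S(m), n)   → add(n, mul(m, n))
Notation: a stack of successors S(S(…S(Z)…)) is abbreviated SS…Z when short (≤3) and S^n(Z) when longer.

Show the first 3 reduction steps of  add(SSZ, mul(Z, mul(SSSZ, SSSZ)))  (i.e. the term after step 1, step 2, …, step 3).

  start: add(SSZ, mul(Z, mul(SSSZ, SSSZ)))
  step 1: S(add(SZ, mul(Z, mul(SSSZ, SSSZ))))
  step 2: S(S(add(Z, mul(Z, mul(SSSZ, SSSZ)))))
  step 3: S(S(mul(Z, mul(SSSZ, SSSZ))))

Answer: after 3 steps: S(S(mul(Z, mul(SSSZ, SSSZ))))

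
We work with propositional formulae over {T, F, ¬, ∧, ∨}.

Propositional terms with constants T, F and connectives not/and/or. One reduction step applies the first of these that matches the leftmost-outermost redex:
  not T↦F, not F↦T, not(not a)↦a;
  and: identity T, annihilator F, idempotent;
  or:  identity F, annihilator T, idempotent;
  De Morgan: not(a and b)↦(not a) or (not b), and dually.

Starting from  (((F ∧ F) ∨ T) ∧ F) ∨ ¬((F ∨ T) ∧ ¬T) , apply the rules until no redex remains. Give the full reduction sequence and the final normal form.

  start: (((F ∧ F) ∨ T) ∧ F) ∨ ¬((F ∨ T) ∧ ¬T)
  step 1: F ∨ ¬((F ∨ T) ∧ ¬T)
  step 2: ¬((F ∨ T) ∧ ¬T)
  step 3: ¬(F ∨ T) ∨ ¬¬T
  step 4: (¬F ∧ ¬T) ∨ ¬¬T
  step 5: (T ∧ ¬T) ∨ ¬¬T
  step 6: ¬T ∨ ¬¬T
  step 7: F ∨ ¬¬T
  step 8: ¬¬T
  step 9: T

Answer: normal form = T  (in 9 steps)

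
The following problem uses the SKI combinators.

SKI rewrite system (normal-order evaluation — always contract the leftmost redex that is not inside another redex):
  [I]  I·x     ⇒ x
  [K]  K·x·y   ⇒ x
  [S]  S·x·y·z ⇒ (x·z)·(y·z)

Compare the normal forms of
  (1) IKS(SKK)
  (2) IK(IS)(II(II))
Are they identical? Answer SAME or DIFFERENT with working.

Term A:
  start: IKS(SKK)
  step 1: KS(SKK)
  step 2: S

Term B:
  start: IK(IS)(II(II))
  step 1: K(IS)(II(II))
  step 2: IS
  step 3: S

Answer: SAME — A ⇓ S, B ⇓ S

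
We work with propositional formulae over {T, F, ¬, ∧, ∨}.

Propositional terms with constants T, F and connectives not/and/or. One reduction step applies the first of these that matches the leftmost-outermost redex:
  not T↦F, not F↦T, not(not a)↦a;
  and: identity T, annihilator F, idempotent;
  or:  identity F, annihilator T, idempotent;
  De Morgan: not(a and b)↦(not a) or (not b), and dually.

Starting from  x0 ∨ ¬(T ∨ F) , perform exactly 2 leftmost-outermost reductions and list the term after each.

  start: x0 ∨ ¬(T ∨ F)
  [1] x0 ∨ (¬T ∧ ¬F)
  [2] x0 ∨ (F ∧ ¬F)

Answer: after 2 steps: x0 ∨ (F ∧ ¬F)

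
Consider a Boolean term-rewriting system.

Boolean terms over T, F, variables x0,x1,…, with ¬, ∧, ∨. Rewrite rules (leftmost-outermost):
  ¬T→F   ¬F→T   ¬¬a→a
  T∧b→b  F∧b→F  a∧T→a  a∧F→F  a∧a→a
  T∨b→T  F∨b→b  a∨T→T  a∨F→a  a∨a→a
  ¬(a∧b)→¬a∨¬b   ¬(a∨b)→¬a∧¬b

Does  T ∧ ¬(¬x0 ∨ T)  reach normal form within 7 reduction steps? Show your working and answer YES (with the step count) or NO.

Answer: YES — reaches normal form F in 5 ≤ 7 steps

Working:
  start: T ∧ ¬(¬x0 ∨ T)
  →1  ¬(¬x0 ∨ T)
  →2  ¬¬x0 ∧ ¬T
  →3  x0 ∧ ¬T
  →4  x0 ∧ F
  →5  F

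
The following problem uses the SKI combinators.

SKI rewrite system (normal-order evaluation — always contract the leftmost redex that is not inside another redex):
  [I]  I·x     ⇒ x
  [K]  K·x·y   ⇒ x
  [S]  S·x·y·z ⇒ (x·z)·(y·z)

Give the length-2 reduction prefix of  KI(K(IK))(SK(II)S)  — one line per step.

  start: KI(K(IK))(SK(II)S)
  [1] I(SK(II)S)
  [2] SK(II)S

Answer: after 2 steps: SK(II)S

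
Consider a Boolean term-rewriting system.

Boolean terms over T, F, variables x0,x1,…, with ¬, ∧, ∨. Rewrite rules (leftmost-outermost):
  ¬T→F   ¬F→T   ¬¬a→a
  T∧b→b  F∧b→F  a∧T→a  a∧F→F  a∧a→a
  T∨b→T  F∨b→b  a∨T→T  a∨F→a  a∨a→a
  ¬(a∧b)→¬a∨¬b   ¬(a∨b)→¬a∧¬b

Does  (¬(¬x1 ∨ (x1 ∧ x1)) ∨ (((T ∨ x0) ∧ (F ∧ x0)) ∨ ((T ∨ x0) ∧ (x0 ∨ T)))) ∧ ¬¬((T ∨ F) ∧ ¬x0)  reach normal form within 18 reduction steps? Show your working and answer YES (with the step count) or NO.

Answer: YES — reaches normal form ¬x0 in 16 ≤ 18 steps

Working:
  start: (¬(¬x1 ∨ (x1 ∧ x1)) ∨ (((T ∨ x0) ∧ (F ∧ x0)) ∨ ((T ∨ x0) ∧ (x0 ∨ T)))) ∧ ¬¬((T ∨ F) ∧ ¬x0)
  [1] ((¬¬x1 ∧ ¬(x1 ∧ x1)) ∨ (((T ∨ x0) ∧ (F ∧ x0)) ∨ ((T ∨ x0) ∧ (x0 ∨ T)))) ∧ ¬¬((T ∨ F) ∧ ¬x0)
  [2] ((x1 ∧ ¬(x1 ∧ x1)) ∨ (((T ∨ x0) ∧ (F ∧ x0)) ∨ ((T ∨ x0) ∧ (x0 ∨ T)))) ∧ ¬¬((T ∨ F) ∧ ¬x0)
  [3] ((x1 ∧ (¬x1 ∨ ¬x1)) ∨ (((T ∨ x0) ∧ (F ∧ x0)) ∨ ((T ∨ x0) ∧ (x0 ∨ T)))) ∧ ¬¬((T ∨ F) ∧ ¬x0)
  [4] ((x1 ∧ ¬x1) ∨ (((T ∨ x0) ∧ (F ∧ x0)) ∨ ((T ∨ x0) ∧ (x0 ∨ T)))) ∧ ¬¬((T ∨ F) ∧ ¬x0)
  [5] ((x1 ∧ ¬x1) ∨ ((T ∧ (F ∧ x0)) ∨ ((T ∨ x0) ∧ (x0 ∨ T)))) ∧ ¬¬((T ∨ F) ∧ ¬x0)
  [6] ((x1 ∧ ¬x1) ∨ ((F ∧ x0) ∨ ((T ∨ x0) ∧ (x0 ∨ T)))) ∧ ¬¬((T ∨ F) ∧ ¬x0)
  [7] ((x1 ∧ ¬x1) ∨ (F ∨ ((T ∨ x0) ∧ (x0 ∨ T)))) ∧ ¬¬((T ∨ F) ∧ ¬x0)
  [8] ((x1 ∧ ¬x1) ∨ ((T ∨ x0) ∧ (x0 ∨ T))) ∧ ¬¬((T ∨ F) ∧ ¬x0)
  [9] ((x1 ∧ ¬x1) ∨ (T ∧ (x0 ∨ T))) ∧ ¬¬((T ∨ F) ∧ ¬x0)
  [10] ((x1 ∧ ¬x1) ∨ (x0 ∨ T)) ∧ ¬¬((T ∨ F) ∧ ¬x0)
  [11] ((x1 ∧ ¬x1) ∨ T) ∧ ¬¬((T ∨ F) ∧ ¬x0)
  [12] T ∧ ¬¬((T ∨ F) ∧ ¬x0)
  [13] ¬¬((T ∨ F) ∧ ¬x0)
  [14] (T ∨ F) ∧ ¬x0
  [15] T ∧ ¬x0
  [16] ¬x0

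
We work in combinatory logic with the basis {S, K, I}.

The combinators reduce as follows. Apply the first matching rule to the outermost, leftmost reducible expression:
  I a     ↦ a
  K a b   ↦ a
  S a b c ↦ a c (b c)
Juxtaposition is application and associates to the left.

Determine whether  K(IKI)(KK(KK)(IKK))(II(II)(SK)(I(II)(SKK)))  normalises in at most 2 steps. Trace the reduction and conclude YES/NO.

Answer: NO — after 2 steps the term is KI(II(II)(SK)(I(II)(SKK))), not yet normal

Derivation:
  start: K(IKI)(KK(KK)(IKK))(II(II)(SK)(I(II)(SKK)))
  →1  IKI(II(II)(SK)(I(II)(SKK)))
  →2  KI(II(II)(SK)(I(II)(SKK)))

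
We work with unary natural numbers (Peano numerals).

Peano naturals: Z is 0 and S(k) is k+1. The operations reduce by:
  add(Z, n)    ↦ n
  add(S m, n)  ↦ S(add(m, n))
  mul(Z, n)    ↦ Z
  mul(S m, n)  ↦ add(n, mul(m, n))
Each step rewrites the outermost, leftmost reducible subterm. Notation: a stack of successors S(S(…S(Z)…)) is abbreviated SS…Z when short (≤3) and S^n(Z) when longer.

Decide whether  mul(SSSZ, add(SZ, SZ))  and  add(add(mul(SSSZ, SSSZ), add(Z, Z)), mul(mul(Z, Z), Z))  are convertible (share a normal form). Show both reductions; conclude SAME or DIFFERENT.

Term A:
  start: mul(SSSZ, add(SZ, SZ))
  →1  add(add(SZ, SZ), mul(SSZ, add(SZ, SZ)))
  →2  add(S(add(Z, SZ)), mul(SSZ, add(SZ, SZ)))
  →3  S(add(add(Z, SZ), mul(SSZ, add(SZ, SZ))))
  →4  S(add(SZ, mul(SSZ, add(SZ, SZ))))
  →5  S(S(add(Z, mul(SSZ, add(SZ, SZ)))))
  →6  S(S(mul(SSZ, add(SZ, SZ))))
  →7  S(S(add(add(SZ, SZ), mul(SZ, add(SZ, SZ)))))
  →8  S(S(add(S(add(Z, SZ)), mul(SZ, add(SZ, SZ)))))
  →9  S(S(S(add(add(Z, SZ), mul(SZ, add(SZ, SZ))))))
  →10  S(S(S(add(SZ, mul(SZ, add(SZ, SZ))))))
  →11  S(S(S(S(add(Z, mul(SZ, add(SZ, SZ)))))))
  →12  S(S(S(S(mul(SZ, add(SZ, SZ))))))
  →13  S(S(S(S(add(add(SZ, SZ), mul(Z, add(SZ, SZ)))))))
  →14  S(S(S(S(add(S(add(Z, SZ)), mul(Z, add(SZ, SZ)))))))
  →15  S(S(S(S(S(add(add(Z, SZ), mul(Z, add(SZ, SZ))))))))
  →16  S(S(S(S(S(add(SZ, mul(Z, add(SZ, SZ))))))))
  →17  S(S(S(S(S(S(add(Z, mul(Z, add(SZ, SZ)))))))))
  →18  S(S(S(S(S(S(mul(Z, add(SZ, SZ))))))))
  →19  S^6(Z)

Term B:
  start: add(add(mul(SSSZ, SSSZ), add(Z, Z)), mul(mul(Z, Z), Z))
  →1  add(add(add(SSSZ, mul(SSZ, SSSZ)), add(Z, Z)), mul(mul(Z, Z), Z))
  →2  add(add(S(add(SSZ, mul(SSZ, SSSZ))), add(Z, Z)), mul(mul(Z, Z), Z))
  →3  add(S(add(add(SSZ, mul(SSZ, SSSZ)), add(Z, Z))), mul(mul(Z, Z), Z))
  →4  S(add(add(add(SSZ, mul(SSZ, SSSZ)), add(Z, Z)), mul(mul(Z, Z), Z)))
  →5  S(add(add(S(add(SZ, mul(SSZ, SSSZ))), add(Z, Z)), mul(mul(Z, Z), Z)))
  →6  S(add(S(add(add(SZ, mul(SSZ, SSSZ)), add(Z, Z))), mul(mul(Z, Z), Z)))
  →7  S(S(add(add(add(SZ, mul(SSZ, SSSZ)), add(Z, Z)), mul(mul(Z, Z), Z))))
  →8  S(S(add(add(S(add(Z, mul(SSZ, SSSZ))), add(Z, Z)), mul(mul(Z, Z), Z))))
  →9  S(S(add(S(add(add(Z, mul(SSZ, SSSZ)), add(Z, Z))), mul(mul(Z, Z), Z))))
  →10  S(S(S(add(add(add(Z, mul(SSZ, SSSZ)), add(Z, Z)), mul(mul(Z, Z), Z)))))
  →11  S(S(S(add(add(mul(SSZ, SSSZ), add(Z, Z)), mul(mul(Z, Z), Z)))))
  →12  S(S(S(add(add(add(SSSZ, mul(SZ, SSSZ)), add(Z, Z)), mul(mul(Z, Z), Z)))))
  →13  S(S(S(add(add(S(add(SSZ, mul(SZ, SSSZ))), add(Z, Z)), mul(mul(Z, Z), Z)))))
  →14  S(S(S(add(S(add(add(SSZ, mul(SZ, SSSZ)), add(Z, Z))), mul(mul(Z, Z), Z)))))
  →15  S(S(S(S(add(add(add(SSZ, mul(SZ, SSSZ)), add(Z, Z)), mul(mul(Z, Z), Z))))))
  →16  S(S(S(S(add(add(S(add(SZ, mul(SZ, SSSZ))), add(Z, Z)), mul(mul(Z, Z), Z))))))
  →17  S(S(S(S(add(S(add(add(SZ, mul(SZ, SSSZ)), add(Z, Z))), mul(mul(Z, Z), Z))))))
  →18  S(S(S(S(S(add(add(add(SZ, mul(SZ, SSSZ)), add(Z, Z)), mul(mul(Z, Z), Z)))))))
  →19  S(S(S(S(S(add(add(S(add(Z, mul(SZ, SSSZ))), add(Z, Z)), mul(mul(Z, Z), Z)))))))
  →20  S(S(S(S(S(add(S(add(add(Z, mul(SZ, SSSZ)), add(Z, Z))), mul(mul(Z, Z), Z)))))))
  →21  S(S(S(S(S(S(add(add(add(Z, mul(SZ, SSSZ)), add(Z, Z)), mul(mul(Z, Z), Z))))))))
  →22  S(S(S(S(S(S(add(add(mul(SZ, SSSZ), add(Z, Z)), mul(mul(Z, Z), Z))))))))
  →23  S(S(S(S(S(S(add(add(add(SSSZ, mul(Z, SSSZ)), add(Z, Z)), mul(mul(Z, Z), Z))))))))
  →24  S(S(S(S(S(S(add(add(S(add(SSZ, mul(Z, SSSZ))), add(Z, Z)), mul(mul(Z, Z), Z))))))))
  →25  S(S(S(S(S(S(add(S(add(add(SSZ, mul(Z, SSSZ)), add(Z, Z))), mul(mul(Z, Z), Z))))))))
  →26  S(S(S(S(S(S(S(add(add(add(SSZ, mul(Z, SSSZ)), add(Z, Z)), mul(mul(Z, Z), Z)))))))))
  →27  S(S(S(S(S(S(S(add(add(S(add(SZ, mul(Z, SSSZ))), add(Z, Z)), mul(mul(Z, Z), Z)))))))))
  →28  S(S(S(S(S(S(S(add(S(add(add(SZ, mul(Z, SSSZ)), add(Z, Z))), mul(mul(Z, Z), Z)))))))))
  →29  S(S(S(S(S(S(S(S(add(add(add(SZ, mul(Z, SSSZ)), add(Z, Z)), mul(mul(Z, Z), Z))))))))))
  →30  S(S(S(S(S(S(S(S(add(add(S(add(Z, mul(Z, SSSZ))), add(Z, Z)), mul(mul(Z, Z), Z))))))))))
  →31  S(S(S(S(S(S(S(S(add(S(add(add(Z, mul(Z, SSSZ)), add(Z, Z))), mul(mul(Z, Z), Z))))))))))
  →32  S(S(S(S(S(S(S(S(S(add(add(add(Z, mul(Z, SSSZ)), add(Z, Z)), mul(mul(Z, Z), Z)))))))))))
  →33  S(S(S(S(S(S(S(S(S(add(add(mul(Z, SSSZ), add(Z, Z)), mul(mul(Z, Z), Z)))))))))))
  →34  S(S(S(S(S(S(S(S(S(add(add(Z, add(Z, Z)), mul(mul(Z, Z), Z)))))))))))
  →35  S(S(S(S(S(S(S(S(S(add(add(Z, Z), mul(mul(Z, Z), Z)))))))))))
  →36  S(S(S(S(S(S(S(S(S(add(Z, mul(mul(Z, Z), Z)))))))))))
  →37  S(S(S(S(S(S(S(S(S(mul(mul(Z, Z), Z))))))))))
  →38  S(S(S(S(S(S(S(S(S(mul(Z, Z))))))))))
  →39  S^9(Z)

Answer: DIFFERENT — A ⇓ S^6(Z), B ⇓ S^9(Z)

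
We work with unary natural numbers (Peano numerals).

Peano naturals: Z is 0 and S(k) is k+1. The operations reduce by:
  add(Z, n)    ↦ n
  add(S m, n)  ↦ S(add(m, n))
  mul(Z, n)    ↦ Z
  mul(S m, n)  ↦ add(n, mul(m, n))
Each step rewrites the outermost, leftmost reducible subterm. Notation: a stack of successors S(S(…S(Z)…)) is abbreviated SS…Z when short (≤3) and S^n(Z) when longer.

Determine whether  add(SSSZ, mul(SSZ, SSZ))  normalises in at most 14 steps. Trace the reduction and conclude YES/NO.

Answer: YES — reaches normal form S^7(Z) in 13 ≤ 14 steps

Derivation:
  start: add(SSSZ, mul(SSZ, SSZ))
  [1] S(add(SSZ, mul(SSZ, SSZ)))
  [2] S(S(add(SZ, mul(SSZ, SSZ))))
  [3] S(S(S(add(Z, mul(SSZ, SSZ)))))
  [4] S(S(S(mul(SSZ, SSZ))))
  [5] S(S(S(add(SSZ, mul(SZ, SSZ)))))
  [6] S(S(S(S(add(SZ, mul(SZ, SSZ))))))
  [7] S(S(S(S(S(add(Z, mul(SZ, SSZ)))))))
  [8] S(S(S(S(S(mul(SZ, SSZ))))))
  [9] S(S(S(S(S(add(SSZ, mul(Z, SSZ)))))))
  [10] S(S(S(S(S(S(add(SZ, mul(Z, SSZ))))))))
  [11] S(S(S(S(S(S(S(add(Z, mul(Z, SSZ)))))))))
  [12] S(S(S(S(S(S(S(mul(Z, SSZ))))))))
  [13] S^7(Z)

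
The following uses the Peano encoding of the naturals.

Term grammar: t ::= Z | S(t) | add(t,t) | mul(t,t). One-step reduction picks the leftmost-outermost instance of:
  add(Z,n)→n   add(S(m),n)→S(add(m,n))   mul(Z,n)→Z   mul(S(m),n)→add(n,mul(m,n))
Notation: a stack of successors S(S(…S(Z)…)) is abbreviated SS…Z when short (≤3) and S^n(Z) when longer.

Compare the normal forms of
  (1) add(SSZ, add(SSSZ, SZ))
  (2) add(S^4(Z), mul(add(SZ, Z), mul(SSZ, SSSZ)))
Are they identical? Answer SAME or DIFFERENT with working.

Answer: DIFFERENT — A ⇓ S^6(Z), B ⇓ S^10(Z)

Working:
Term A:
  start: add(SSZ, add(SSSZ, SZ))
  [1] S(add(SZ, add(SSSZ, SZ)))
  [2] S(S(add(Z, add(SSSZ, SZ))))
  [3] S(S(add(SSSZ, SZ)))
  [4] S(S(S(add(SSZ, SZ))))
  [5] S(S(S(S(add(SZ, SZ)))))
  [6] S(S(S(S(S(add(Z, SZ))))))
  [7] S^6(Z)

Term B:
  start: add(S^4(Z), mul(add(SZ, Z), mul(SSZ, SSSZ)))
  [1] S(add(SSSZ, mul(add(SZ, Z), mul(SSZ, SSSZ))))
  [2] S(S(add(SSZ, mul(add(SZ, Z), mul(SSZ, SSSZ)))))
  [3] S(S(S(add(SZ, mul(add(SZ, Z), mul(SSZ, SSSZ))))))
  [4] S(S(S(S(add(Z, mul(add(SZ, Z), mul(SSZ, SSSZ)))))))
  [5] S(S(S(S(mul(add(SZ, Z), mul(SSZ, SSSZ))))))
  [6] S(S(S(S(mul(S(add(Z, Z)), mul(SSZ, SSSZ))))))
  [7] S(S(S(S(add(mul(SSZ, SSSZ), mul(add(Z, Z), mul(SSZ, SSSZ)))))))
  [8] S(S(S(S(add(add(SSSZ, mul(SZ, SSSZ)), mul(add(Z, Z), mul(SSZ, SSSZ)))))))
  [9] S(S(S(S(add(S(add(SSZ, mul(SZ, SSSZ))), mul(add(Z, Z), mul(SSZ, SSSZ)))))))
  [10] S(S(S(S(S(add(add(SSZ, mul(SZ, SSSZ)), mul(add(Z, Z), mul(SSZ, SSSZ))))))))
  [11] S(S(S(S(S(add(S(add(SZ, mul(SZ, SSSZ))), mul(add(Z, Z), mul(SSZ, SSSZ))))))))
  [12] S(S(S(S(S(S(add(add(SZ, mul(SZ, SSSZ)), mul(add(Z, Z), mul(SSZ, SSSZ)))))))))
  [13] S(S(S(S(S(S(add(S(add(Z, mul(SZ, SSSZ))), mul(add(Z, Z), mul(SSZ, SSSZ)))))))))
  [14] S(S(S(S(S(S(S(add(add(Z, mul(SZ, SSSZ)), mul(add(Z, Z), mul(SSZ, SSSZ))))))))))
  [15] S(S(S(S(S(S(S(add(mul(SZ, SSSZ), mul(add(Z, Z), mul(SSZ, SSSZ))))))))))
  [16] S(S(S(S(S(S(S(add(add(SSSZ, mul(Z, SSSZ)), mul(add(Z, Z), mul(SSZ, SSSZ))))))))))
  [17] S(S(S(S(S(S(S(add(S(add(SSZ, mul(Z, SSSZ))), mul(add(Z, Z), mul(SSZ, SSSZ))))))))))
  [18] S(S(S(S(S(S(S(S(add(add(SSZ, mul(Z, SSSZ)), mul(add(Z, Z), mul(SSZ, SSSZ)))))))))))
  [19] S(S(S(S(S(S(S(S(add(S(add(SZ, mul(Z, SSSZ))), mul(add(Z, Z), mul(SSZ, SSSZ)))))))))))
  [20] S(S(S(S(S(S(S(S(S(add(add(SZ, mul(Z, SSSZ)), mul(add(Z, Z), mul(SSZ, SSSZ))))))))))))
  [21] S(S(S(S(S(S(S(S(S(add(S(add(Z, mul(Z, SSSZ))), mul(add(Z, Z), mul(SSZ, SSSZ))))))))))))
  [22] S(S(S(S(S(S(S(S(S(S(add(add(Z, mul(Z, SSSZ)), mul(add(Z, Z), mul(SSZ, SSSZ)))))))))))))
  [23] S(S(S(S(S(S(S(S(S(S(add(mul(Z, SSSZ), mul(add(Z, Z), mul(SSZ, SSSZ)))))))))))))
  [24] S(S(S(S(S(S(S(S(S(S(add(Z, mul(add(Z, Z), mul(SSZ, SSSZ)))))))))))))
  [25] S(S(S(S(S(S(S(S(S(S(mul(add(Z, Z), mul(SSZ, SSSZ))))))))))))
  [26] S(S(S(S(S(S(S(S(S(S(mul(Z, mul(SSZ, SSSZ))))))))))))
  [27] S^10(Z)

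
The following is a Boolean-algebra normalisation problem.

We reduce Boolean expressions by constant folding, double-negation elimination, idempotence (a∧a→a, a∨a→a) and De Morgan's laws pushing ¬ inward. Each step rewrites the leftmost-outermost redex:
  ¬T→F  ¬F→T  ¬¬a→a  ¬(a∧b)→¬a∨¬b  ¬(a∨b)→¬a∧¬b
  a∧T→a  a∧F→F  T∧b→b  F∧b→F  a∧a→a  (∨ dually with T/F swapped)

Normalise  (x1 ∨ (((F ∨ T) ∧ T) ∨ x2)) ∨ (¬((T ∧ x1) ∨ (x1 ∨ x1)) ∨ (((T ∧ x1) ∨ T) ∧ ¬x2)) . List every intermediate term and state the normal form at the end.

Answer: normal form = T  (in 5 steps)

Derivation:
  start: (x1 ∨ (((F ∨ T) ∧ T) ∨ x2)) ∨ (¬((T ∧ x1) ∨ (x1 ∨ x1)) ∨ (((T ∧ x1) ∨ T) ∧ ¬x2))
  →1  (x1 ∨ ((F ∨ T) ∨ x2)) ∨ (¬((T ∧ x1) ∨ (x1 ∨ x1)) ∨ (((T ∧ x1) ∨ T) ∧ ¬x2))
  →2  (x1 ∨ (T ∨ x2)) ∨ (¬((T ∧ x1) ∨ (x1 ∨ x1)) ∨ (((T ∧ x1) ∨ T) ∧ ¬x2))
  →3  (x1 ∨ T) ∨ (¬((T ∧ x1) ∨ (x1 ∨ x1)) ∨ (((T ∧ x1) ∨ T) ∧ ¬x2))
  →4  T ∨ (¬((T ∧ x1) ∨ (x1 ∨ x1)) ∨ (((T ∧ x1) ∨ T) ∧ ¬x2))
  →5  T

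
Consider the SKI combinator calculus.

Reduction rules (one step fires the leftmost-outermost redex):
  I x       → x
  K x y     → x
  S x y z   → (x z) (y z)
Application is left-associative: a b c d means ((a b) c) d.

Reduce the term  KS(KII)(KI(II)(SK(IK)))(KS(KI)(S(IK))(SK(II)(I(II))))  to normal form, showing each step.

Answer: normal form = S(SKK)(S(SK)I)  (in 10 steps)

Working:
  start: KS(KII)(KI(II)(SK(IK)))(KS(KI)(S(IK))(SK(II)(I(II))))
  step 1: S(KI(II)(SK(IK)))(KS(KI)(S(IK))(SK(II)(I(II))))
  step 2: S(I(SK(IK)))(KS(KI)(S(IK))(SK(II)(I(II))))
  step 3: S(SK(IK))(KS(KI)(S(IK))(SK(II)(I(II))))
  step 4: S(SKK)(KS(KI)(S(IK))(SK(II)(I(II))))
  step 5: S(SKK)(S(S(IK))(SK(II)(I(II))))
  step 6: S(SKK)(S(SK)(SK(II)(I(II))))
  step 7: S(SKK)(S(SK)(K(I(II))(II(I(II)))))
  step 8: S(SKK)(S(SK)(I(II)))
  step 9: S(SKK)(S(SK)(II))
  step 10: S(SKK)(S(SK)I)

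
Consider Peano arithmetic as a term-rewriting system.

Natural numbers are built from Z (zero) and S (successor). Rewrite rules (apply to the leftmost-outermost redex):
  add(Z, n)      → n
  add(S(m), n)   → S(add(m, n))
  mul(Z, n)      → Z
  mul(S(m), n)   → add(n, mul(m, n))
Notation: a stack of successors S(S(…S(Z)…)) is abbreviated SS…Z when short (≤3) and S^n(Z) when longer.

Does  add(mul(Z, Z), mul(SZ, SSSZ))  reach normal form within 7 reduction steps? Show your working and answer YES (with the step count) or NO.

Answer: NO — after 7 steps the term is S(S(S(mul(Z, SSSZ)))), not yet normal

Derivation:
  start: add(mul(Z, Z), mul(SZ, SSSZ))
  →1  add(Z, mul(SZ, SSSZ))
  →2  mul(SZ, SSSZ)
  →3  add(SSSZ, mul(Z, SSSZ))
  →4  S(add(SSZ, mul(Z, SSSZ)))
  →5  S(S(add(SZ, mul(Z, SSSZ))))
  →6  S(S(S(add(Z, mul(Z, SSSZ)))))
  →7  S(S(S(mul(Z, SSSZ))))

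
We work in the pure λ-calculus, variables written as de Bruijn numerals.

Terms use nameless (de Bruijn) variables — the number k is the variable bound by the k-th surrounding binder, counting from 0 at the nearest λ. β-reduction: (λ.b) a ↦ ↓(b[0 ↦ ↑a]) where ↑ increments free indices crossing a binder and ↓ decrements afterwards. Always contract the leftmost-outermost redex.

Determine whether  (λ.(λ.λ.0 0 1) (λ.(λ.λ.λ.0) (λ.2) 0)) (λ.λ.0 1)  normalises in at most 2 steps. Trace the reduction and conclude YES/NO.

  start: (λ.(λ.λ.0 0 1) (λ.(λ.λ.λ.0) (λ.2) 0)) (λ.λ.0 1)
  [1] (λ.λ.0 0 1) (λ.(λ.λ.λ.0) (λ.λ.λ.0 1) 0)
  [2] λ.0 0 (λ.(λ.λ.λ.0) (λ.λ.λ.0 1) 0)

Answer: NO — after 2 steps the term is λ.0 0 (λ.(λ.λ.λ.0) (λ.λ.λ.0 1) 0), not yet normal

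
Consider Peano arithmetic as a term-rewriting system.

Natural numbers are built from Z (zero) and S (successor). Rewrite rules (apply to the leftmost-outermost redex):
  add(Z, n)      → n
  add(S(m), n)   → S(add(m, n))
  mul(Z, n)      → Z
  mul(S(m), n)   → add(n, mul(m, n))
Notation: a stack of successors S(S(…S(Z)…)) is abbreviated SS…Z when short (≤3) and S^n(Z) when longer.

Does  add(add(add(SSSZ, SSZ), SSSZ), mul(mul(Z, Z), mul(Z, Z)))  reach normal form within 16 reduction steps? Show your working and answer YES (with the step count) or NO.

Answer: NO — after 16 steps the term is S(S(S(S(S(S(add(SSZ, mul(mul(Z, Z), mul(Z, Z))))))))), not yet normal

Derivation:
  start: add(add(add(SSSZ, SSZ), SSSZ), mul(mul(Z, Z), mul(Z, Z)))
  →1  add(add(S(add(SSZ, SSZ)), SSSZ), mul(mul(Z, Z), mul(Z, Z)))
  →2  add(S(add(add(SSZ, SSZ), SSSZ)), mul(mul(Z, Z), mul(Z, Z)))
  →3  S(add(add(add(SSZ, SSZ), SSSZ), mul(mul(Z, Z), mul(Z, Z))))
  →4  S(add(add(S(add(SZ, SSZ)), SSSZ), mul(mul(Z, Z), mul(Z, Z))))
  →5  S(add(S(add(add(SZ, SSZ), SSSZ)), mul(mul(Z, Z), mul(Z, Z))))
  →6  S(S(add(add(add(SZ, SSZ), SSSZ), mul(mul(Z, Z), mul(Z, Z)))))
  →7  S(S(add(add(S(add(Z, SSZ)), SSSZ), mul(mul(Z, Z), mul(Z, Z)))))
  →8  S(S(add(S(add(add(Z, SSZ), SSSZ)), mul(mul(Z, Z), mul(Z, Z)))))
  →9  S(S(S(add(add(add(Z, SSZ), SSSZ), mul(mul(Z, Z), mul(Z, Z))))))
  →10  S(S(S(add(add(SSZ, SSSZ), mul(mul(Z, Z), mul(Z, Z))))))
  →11  S(S(S(add(S(add(SZ, SSSZ)), mul(mul(Z, Z), mul(Z, Z))))))
  →12  S(S(S(S(add(add(SZ, SSSZ), mul(mul(Z, Z), mul(Z, Z)))))))
  →13  S(S(S(S(add(S(add(Z, SSSZ)), mul(mul(Z, Z), mul(Z, Z)))))))
  →14  S(S(S(S(S(add(add(Z, SSSZ), mul(mul(Z, Z), mul(Z, Z))))))))
  →15  S(S(S(S(S(add(SSSZ, mul(mul(Z, Z), mul(Z, Z))))))))
  →16  S(S(S(S(S(S(add(SSZ, mul(mul(Z, Z), mul(Z, Z)))))))))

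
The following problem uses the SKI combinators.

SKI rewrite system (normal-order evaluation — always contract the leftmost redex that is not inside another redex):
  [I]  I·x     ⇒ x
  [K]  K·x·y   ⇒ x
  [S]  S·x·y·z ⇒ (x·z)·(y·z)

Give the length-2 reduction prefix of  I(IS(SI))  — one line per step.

  start: I(IS(SI))
  [1] IS(SI)
  [2] S(SI)

Answer: after 2 steps: S(SI)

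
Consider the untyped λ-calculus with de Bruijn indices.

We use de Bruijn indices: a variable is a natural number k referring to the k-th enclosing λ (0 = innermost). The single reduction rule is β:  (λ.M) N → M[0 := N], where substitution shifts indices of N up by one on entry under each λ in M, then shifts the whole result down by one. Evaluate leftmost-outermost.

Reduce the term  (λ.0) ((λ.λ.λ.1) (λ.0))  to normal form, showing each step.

  start: (λ.0) ((λ.λ.λ.1) (λ.0))
  [1] (λ.λ.λ.1) (λ.0)
  [2] λ.λ.1

Answer: normal form = λ.λ.1  (in 2 steps)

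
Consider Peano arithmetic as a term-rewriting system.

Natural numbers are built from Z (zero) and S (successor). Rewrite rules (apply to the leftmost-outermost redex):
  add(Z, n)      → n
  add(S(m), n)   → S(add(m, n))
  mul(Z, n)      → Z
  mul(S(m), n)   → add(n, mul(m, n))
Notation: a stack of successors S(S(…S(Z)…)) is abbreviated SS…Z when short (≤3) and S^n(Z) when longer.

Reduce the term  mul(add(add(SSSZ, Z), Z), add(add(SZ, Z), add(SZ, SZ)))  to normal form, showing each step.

Answer: normal form = S^9(Z)  (in 42 steps)

Working:
  start: mul(add(add(SSSZ, Z), Z), add(add(SZ, Z), add(SZ, SZ)))
  →1  mul(add(S(add(SSZ, Z)), Z), add(add(SZ, Z), add(SZ, SZ)))
  →2  mul(S(add(add(SSZ, Z), Z)), add(add(SZ, Z), add(SZ, SZ)))
  →3  add(add(add(SZ, Z), add(SZ, SZ)), mul(add(add(SSZ, Z), Z), add(add(SZ, Z), add(SZ, SZ))))
  →4  add(add(S(add(Z, Z)), add(SZ, SZ)), mul(add(add(SSZ, Z), Z), add(add(SZ, Z), add(SZ, SZ))))
  →5  add(S(add(add(Z, Z), add(SZ, SZ))), mul(add(add(SSZ, Z), Z), add(add(SZ, Z), add(SZ, SZ))))
  →6  S(add(add(add(Z, Z), add(SZ, SZ)), mul(add(add(SSZ, Z), Z), add(add(SZ, Z), add(SZ, SZ)))))
  →7  S(add(add(Z, add(SZ, SZ)), mul(add(add(SSZ, Z), Z), add(add(SZ, Z), add(SZ, SZ)))))
  →8  S(add(add(SZ, SZ), mul(add(add(SSZ, Z), Z), add(add(SZ, Z), add(SZ, SZ)))))
  →9  S(add(S(add(Z, SZ)), mul(add(add(SSZ, Z), Z), add(add(SZ, Z), add(SZ, SZ)))))
  →10  S(S(add(add(Z, SZ), mul(add(add(SSZ, Z), Z), add(add(SZ, Z), add(SZ, SZ))))))
  →11  S(S(add(SZ, mul(add(add(SSZ, Z), Z), add(add(SZ, Z), add(SZ, SZ))))))
  →12  S(S(S(add(Z, mul(add(add(SSZ, Z), Z), add(add(SZ, Z), add(SZ, SZ)))))))
  →13  S(S(S(mul(add(add(SSZ, Z), Z), add(add(SZ, Z), add(SZ, SZ))))))
  →14  S(S(S(mul(add(S(add(SZ, Z)), Z), add(add(SZ, Z), add(SZ, SZ))))))
  →15  S(S(S(mul(S(add(add(SZ, Z), Z)), add(add(SZ, Z), add(SZ, SZ))))))
  →16  S(S(S(add(add(add(SZ, Z), add(SZ, SZ)), mul(add(add(SZ, Z), Z), add(add(SZ, Z), add(SZ, SZ)))))))
  →17  S(S(S(add(add(S(add(Z, Z)), add(SZ, SZ)), mul(add(add(SZ, Z), Z), add(add(SZ, Z), add(SZ, SZ)))))))
  →18  S(S(S(add(S(add(add(Z, Z), add(SZ, SZ))), mul(add(add(SZ, Z), Z), add(add(SZ, Z), add(SZ, SZ)))))))
  →19  S(S(S(S(add(add(add(Z, Z), add(SZ, SZ)), mul(add(add(SZ, Z), Z), add(add(SZ, Z), add(SZ, SZ))))))))
  →20  S(S(S(S(add(add(Z, add(SZ, SZ)), mul(add(add(SZ, Z), Z), add(add(SZ, Z), add(SZ, SZ))))))))
  →21  S(S(S(S(add(add(SZ, SZ), mul(add(add(SZ, Z), Z), add(add(SZ, Z), add(SZ, SZ))))))))
  →22  S(S(S(S(add(S(add(Z, SZ)), mul(add(add(SZ, Z), Z), add(add(SZ, Z), add(SZ, SZ))))))))
  →23  S(S(S(S(S(add(add(Z, SZ), mul(add(add(SZ, Z), Z), add(add(SZ, Z), add(SZ, SZ)))))))))
  →24  S(S(S(S(S(add(SZ, mul(add(add(SZ, Z), Z), add(add(SZ, Z), add(SZ, SZ)))))))))
  →25  S(S(S(S(S(S(add(Z, mul(add(add(SZ, Z), Z), add(add(SZ, Z), add(SZ, SZ))))))))))
  →26  S(S(S(S(S(S(mul(add(add(SZ, Z), Z), add(add(SZ, Z), add(SZ, SZ)))))))))
  →27  S(S(S(S(S(S(mul(add(S(add(Z, Z)), Z), add(add(SZ, Z), add(SZ, SZ)))))))))
  →28  S(S(S(S(S(S(mul(S(add(add(Z, Z), Z)), add(add(SZ, Z), add(SZ, SZ)))))))))
  →29  S(S(S(S(S(S(add(add(add(SZ, Z), add(SZ, SZ)), mul(add(add(Z, Z), Z), add(add(SZ, Z), add(SZ, SZ))))))))))
  →30  S(S(S(S(S(S(add(add(S(add(Z, Z)), add(SZ, SZ)), mul(add(add(Z, Z), Z), add(add(SZ, Z), add(SZ, SZ))))))))))
  →31  S(S(S(S(S(S(add(S(add(add(Z, Z), add(SZ, SZ))), mul(add(add(Z, Z), Z), add(add(SZ, Z), add(SZ, SZ))))))))))
  →32  S(S(S(S(S(S(S(add(add(add(Z, Z), add(SZ, SZ)), mul(add(add(Z, Z), Z), add(add(SZ, Z), add(SZ, SZ)))))))))))
  →33  S(S(S(S(S(S(S(add(add(Z, add(SZ, SZ)), mul(add(add(Z, Z), Z), add(add(SZ, Z), add(SZ, SZ)))))))))))
  →34  S(S(S(S(S(S(S(add(add(SZ, SZ), mul(add(add(Z, Z), Z), add(add(SZ, Z), add(SZ, SZ)))))))))))
  →35  S(S(S(S(S(S(S(add(S(add(Z, SZ)), mul(add(add(Z, Z), Z), add(add(SZ, Z), add(SZ, SZ)))))))))))
  →36  S(S(S(S(S(S(S(S(add(add(Z, SZ), mul(add(add(Z, Z), Z), add(add(SZ, Z), add(SZ, SZ))))))))))))
  →37  S(S(S(S(S(S(S(S(add(SZ, mul(add(add(Z, Z), Z), add(add(SZ, Z), add(SZ, SZ))))))))))))
  →38  S(S(S(S(S(S(S(S(S(add(Z, mul(add(add(Z, Z), Z), add(add(SZ, Z), add(SZ, SZ)))))))))))))
  →39  S(S(S(S(S(S(S(S(S(mul(add(add(Z, Z), Z), add(add(SZ, Z), add(SZ, SZ))))))))))))
  →40  S(S(S(S(S(S(S(S(S(mul(add(Z, Z), add(add(SZ, Z), add(SZ, SZ))))))))))))
  →41  S(S(S(S(S(S(S(S(S(mul(Z, add(add(SZ, Z), add(SZ, SZ))))))))))))
  →42  S^9(Z)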